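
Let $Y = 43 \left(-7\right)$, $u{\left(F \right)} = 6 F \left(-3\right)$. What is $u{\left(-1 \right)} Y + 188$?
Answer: $-5230$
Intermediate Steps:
$u{\left(F \right)} = - 18 F$
$Y = -301$
$u{\left(-1 \right)} Y + 188 = \left(-18\right) \left(-1\right) \left(-301\right) + 188 = 18 \left(-301\right) + 188 = -5418 + 188 = -5230$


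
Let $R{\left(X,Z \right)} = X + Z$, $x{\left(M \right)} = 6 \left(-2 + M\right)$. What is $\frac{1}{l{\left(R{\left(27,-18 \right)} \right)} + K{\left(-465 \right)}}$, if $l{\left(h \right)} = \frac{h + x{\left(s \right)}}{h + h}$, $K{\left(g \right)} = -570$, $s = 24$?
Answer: $- \frac{6}{3373} \approx -0.0017788$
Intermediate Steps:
$x{\left(M \right)} = -12 + 6 M$
$l{\left(h \right)} = \frac{132 + h}{2 h}$ ($l{\left(h \right)} = \frac{h + \left(-12 + 6 \cdot 24\right)}{h + h} = \frac{h + \left(-12 + 144\right)}{2 h} = \left(h + 132\right) \frac{1}{2 h} = \left(132 + h\right) \frac{1}{2 h} = \frac{132 + h}{2 h}$)
$\frac{1}{l{\left(R{\left(27,-18 \right)} \right)} + K{\left(-465 \right)}} = \frac{1}{\frac{132 + \left(27 - 18\right)}{2 \left(27 - 18\right)} - 570} = \frac{1}{\frac{132 + 9}{2 \cdot 9} - 570} = \frac{1}{\frac{1}{2} \cdot \frac{1}{9} \cdot 141 - 570} = \frac{1}{\frac{47}{6} - 570} = \frac{1}{- \frac{3373}{6}} = - \frac{6}{3373}$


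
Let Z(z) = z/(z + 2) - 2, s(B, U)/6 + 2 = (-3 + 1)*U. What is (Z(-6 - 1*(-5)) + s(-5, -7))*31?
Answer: 2139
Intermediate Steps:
s(B, U) = -12 - 12*U (s(B, U) = -12 + 6*((-3 + 1)*U) = -12 + 6*(-2*U) = -12 - 12*U)
Z(z) = -2 + z/(2 + z) (Z(z) = z/(2 + z) - 2 = -2 + z/(2 + z))
(Z(-6 - 1*(-5)) + s(-5, -7))*31 = ((-4 - (-6 - 1*(-5)))/(2 + (-6 - 1*(-5))) + (-12 - 12*(-7)))*31 = ((-4 - (-6 + 5))/(2 + (-6 + 5)) + (-12 + 84))*31 = ((-4 - 1*(-1))/(2 - 1) + 72)*31 = ((-4 + 1)/1 + 72)*31 = (1*(-3) + 72)*31 = (-3 + 72)*31 = 69*31 = 2139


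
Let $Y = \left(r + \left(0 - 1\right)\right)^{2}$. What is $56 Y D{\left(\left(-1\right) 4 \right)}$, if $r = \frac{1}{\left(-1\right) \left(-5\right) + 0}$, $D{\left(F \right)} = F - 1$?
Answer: $- \frac{896}{5} \approx -179.2$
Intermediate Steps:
$D{\left(F \right)} = -1 + F$ ($D{\left(F \right)} = F - 1 = -1 + F$)
$r = \frac{1}{5}$ ($r = \frac{1}{5 + 0} = \frac{1}{5} \approx 0.2$)
$Y = \frac{16}{25}$ ($Y = \left(\frac{1}{5} + \left(0 - 1\right)\right)^{2} = \left(\frac{1}{5} - 1\right)^{2} = \left(- \frac{4}{5}\right)^{2} = \frac{16}{25} \approx 0.64$)
$56 Y D{\left(\left(-1\right) 4 \right)} = 56 \cdot \frac{16}{25} \left(-1 - 4\right) = \frac{896 \left(-1 - 4\right)}{25} = \frac{896}{25} \left(-5\right) = - \frac{896}{5}$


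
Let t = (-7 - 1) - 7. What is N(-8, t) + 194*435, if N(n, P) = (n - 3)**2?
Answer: 84511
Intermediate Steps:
t = -15 (t = -8 - 7 = -15)
N(n, P) = (-3 + n)**2
N(-8, t) + 194*435 = (-3 - 8)**2 + 194*435 = (-11)**2 + 84390 = 121 + 84390 = 84511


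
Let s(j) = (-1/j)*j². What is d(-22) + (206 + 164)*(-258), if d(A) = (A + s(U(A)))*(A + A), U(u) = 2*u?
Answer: -96428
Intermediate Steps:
s(j) = -j
d(A) = -2*A² (d(A) = (A - 2*A)*(A + A) = (A - 2*A)*(2*A) = (-A)*(2*A) = -2*A²)
d(-22) + (206 + 164)*(-258) = -2*(-22)² + (206 + 164)*(-258) = -2*484 + 370*(-258) = -968 - 95460 = -96428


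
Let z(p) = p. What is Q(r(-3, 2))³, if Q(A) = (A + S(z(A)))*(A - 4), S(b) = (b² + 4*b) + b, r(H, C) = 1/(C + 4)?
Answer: -616295051/10077696 ≈ -61.154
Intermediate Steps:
r(H, C) = 1/(4 + C)
S(b) = b² + 5*b
Q(A) = (-4 + A)*(A + A*(5 + A)) (Q(A) = (A + A*(5 + A))*(A - 4) = (A + A*(5 + A))*(-4 + A) = (-4 + A)*(A + A*(5 + A)))
Q(r(-3, 2))³ = ((-24 + (1/(4 + 2))² + 2/(4 + 2))/(4 + 2))³ = ((-24 + (1/6)² + 2/6)/6)³ = ((-24 + (⅙)² + 2*(⅙))/6)³ = ((-24 + 1/36 + ⅓)/6)³ = ((⅙)*(-851/36))³ = (-851/216)³ = -616295051/10077696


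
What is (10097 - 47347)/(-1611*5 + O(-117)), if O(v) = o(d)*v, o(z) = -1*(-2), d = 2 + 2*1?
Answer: 37250/8289 ≈ 4.4939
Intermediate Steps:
d = 4 (d = 2 + 2 = 4)
o(z) = 2
O(v) = 2*v
(10097 - 47347)/(-1611*5 + O(-117)) = (10097 - 47347)/(-1611*5 + 2*(-117)) = -37250/(-8055 - 234) = -37250/(-8289) = -37250*(-1/8289) = 37250/8289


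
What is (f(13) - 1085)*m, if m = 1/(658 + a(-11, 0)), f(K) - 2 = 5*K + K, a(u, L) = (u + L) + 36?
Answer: -1005/683 ≈ -1.4714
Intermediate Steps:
a(u, L) = 36 + L + u (a(u, L) = (L + u) + 36 = 36 + L + u)
f(K) = 2 + 6*K (f(K) = 2 + (5*K + K) = 2 + 6*K)
m = 1/683 (m = 1/(658 + (36 + 0 - 11)) = 1/(658 + 25) = 1/683 ≈ 0.0014641)
(f(13) - 1085)*m = ((2 + 6*13) - 1085)*(1/683) = ((2 + 78) - 1085)*(1/683) = (80 - 1085)*(1/683) = -1005*1/683 = -1005/683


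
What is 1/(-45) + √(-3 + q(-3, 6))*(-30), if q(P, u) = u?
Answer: -1/45 - 30*√3 ≈ -51.984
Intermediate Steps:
1/(-45) + √(-3 + q(-3, 6))*(-30) = 1/(-45) + √(-3 + 6)*(-30) = -1/45 + √3*(-30) = -1/45 - 30*√3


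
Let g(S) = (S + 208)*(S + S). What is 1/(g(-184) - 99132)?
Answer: -1/107964 ≈ -9.2624e-6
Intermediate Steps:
g(S) = 2*S*(208 + S) (g(S) = (208 + S)*(2*S) = 2*S*(208 + S))
1/(g(-184) - 99132) = 1/(2*(-184)*(208 - 184) - 99132) = 1/(2*(-184)*24 - 99132) = 1/(-8832 - 99132) = 1/(-107964) = -1/107964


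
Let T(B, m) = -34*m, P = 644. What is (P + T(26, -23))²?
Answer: 2033476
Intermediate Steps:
(P + T(26, -23))² = (644 - 34*(-23))² = (644 + 782)² = 1426² = 2033476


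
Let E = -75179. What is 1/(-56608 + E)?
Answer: -1/131787 ≈ -7.5880e-6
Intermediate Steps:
1/(-56608 + E) = 1/(-56608 - 75179) = 1/(-131787) = -1/131787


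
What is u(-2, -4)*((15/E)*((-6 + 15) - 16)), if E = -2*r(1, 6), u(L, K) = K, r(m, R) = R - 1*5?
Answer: -210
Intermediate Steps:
r(m, R) = -5 + R (r(m, R) = R - 5 = -5 + R)
E = -2 (E = -2*(-5 + 6) = -2*1 = -2)
u(-2, -4)*((15/E)*((-6 + 15) - 16)) = -4*15/(-2)*((-6 + 15) - 16) = -4*15*(-½)*(9 - 16) = -(-30)*(-7) = -4*105/2 = -210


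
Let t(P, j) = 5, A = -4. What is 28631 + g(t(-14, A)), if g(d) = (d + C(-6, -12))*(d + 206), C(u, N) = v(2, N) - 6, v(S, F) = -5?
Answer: 27365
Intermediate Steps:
C(u, N) = -11 (C(u, N) = -5 - 6 = -11)
g(d) = (-11 + d)*(206 + d) (g(d) = (d - 11)*(d + 206) = (-11 + d)*(206 + d))
28631 + g(t(-14, A)) = 28631 + (-2266 + 5**2 + 195*5) = 28631 + (-2266 + 25 + 975) = 28631 - 1266 = 27365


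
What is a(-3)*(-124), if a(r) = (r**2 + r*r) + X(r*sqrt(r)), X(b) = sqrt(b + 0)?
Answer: -2232 - 124*3**(3/4)*sqrt(-I) ≈ -2431.9 + 199.87*I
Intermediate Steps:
X(b) = sqrt(b)
a(r) = sqrt(r**(3/2)) + 2*r**2 (a(r) = (r**2 + r*r) + sqrt(r*sqrt(r)) = (r**2 + r**2) + sqrt(r**(3/2)) = 2*r**2 + sqrt(r**(3/2)) = sqrt(r**(3/2)) + 2*r**2)
a(-3)*(-124) = (sqrt((-3)**(3/2)) + 2*(-3)**2)*(-124) = (sqrt(-3*I*sqrt(3)) + 2*9)*(-124) = (3**(3/4)*sqrt(-I) + 18)*(-124) = (18 + 3**(3/4)*sqrt(-I))*(-124) = -2232 - 124*3**(3/4)*sqrt(-I)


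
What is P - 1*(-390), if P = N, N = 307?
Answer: 697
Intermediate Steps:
P = 307
P - 1*(-390) = 307 - 1*(-390) = 307 + 390 = 697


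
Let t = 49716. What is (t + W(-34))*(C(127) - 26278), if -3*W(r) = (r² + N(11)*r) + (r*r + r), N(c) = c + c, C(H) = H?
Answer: -1286786106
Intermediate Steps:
N(c) = 2*c
W(r) = -23*r/3 - 2*r²/3 (W(r) = -((r² + (2*11)*r) + (r*r + r))/3 = -((r² + 22*r) + (r² + r))/3 = -((r² + 22*r) + (r + r²))/3 = -(2*r² + 23*r)/3 = -23*r/3 - 2*r²/3)
(t + W(-34))*(C(127) - 26278) = (49716 - ⅓*(-34)*(23 + 2*(-34)))*(127 - 26278) = (49716 - ⅓*(-34)*(23 - 68))*(-26151) = (49716 - ⅓*(-34)*(-45))*(-26151) = (49716 - 510)*(-26151) = 49206*(-26151) = -1286786106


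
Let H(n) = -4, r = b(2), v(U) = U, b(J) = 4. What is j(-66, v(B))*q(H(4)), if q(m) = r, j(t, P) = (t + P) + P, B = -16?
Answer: -392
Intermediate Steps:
j(t, P) = t + 2*P (j(t, P) = (P + t) + P = t + 2*P)
r = 4
q(m) = 4
j(-66, v(B))*q(H(4)) = (-66 + 2*(-16))*4 = (-66 - 32)*4 = -98*4 = -392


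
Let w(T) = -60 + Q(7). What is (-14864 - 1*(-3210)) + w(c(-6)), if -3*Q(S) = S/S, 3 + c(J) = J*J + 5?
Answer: -35143/3 ≈ -11714.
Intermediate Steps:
c(J) = 2 + J² (c(J) = -3 + (J*J + 5) = -3 + (J² + 5) = -3 + (5 + J²) = 2 + J²)
Q(S) = -⅓ (Q(S) = -S/(3*S) = -⅓*1 = -⅓)
w(T) = -181/3 (w(T) = -60 - ⅓ = -181/3)
(-14864 - 1*(-3210)) + w(c(-6)) = (-14864 - 1*(-3210)) - 181/3 = (-14864 + 3210) - 181/3 = -11654 - 181/3 = -35143/3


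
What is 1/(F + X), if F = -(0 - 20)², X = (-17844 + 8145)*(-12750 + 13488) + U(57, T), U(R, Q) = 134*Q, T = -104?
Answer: -1/7172198 ≈ -1.3943e-7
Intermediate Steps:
X = -7171798 (X = (-17844 + 8145)*(-12750 + 13488) + 134*(-104) = -9699*738 - 13936 = -7157862 - 13936 = -7171798)
F = -400 (F = -1*(-20)² = -1*400 = -400)
1/(F + X) = 1/(-400 - 7171798) = 1/(-7172198) = -1/7172198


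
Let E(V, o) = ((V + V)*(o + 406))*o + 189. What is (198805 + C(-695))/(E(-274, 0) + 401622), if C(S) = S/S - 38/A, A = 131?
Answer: 26043548/52637241 ≈ 0.49477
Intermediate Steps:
C(S) = 93/131 (C(S) = S/S - 38/131 = 1 - 38*1/131 = 1 - 38/131 = 93/131)
E(V, o) = 189 + 2*V*o*(406 + o) (E(V, o) = ((2*V)*(406 + o))*o + 189 = (2*V*(406 + o))*o + 189 = 2*V*o*(406 + o) + 189 = 189 + 2*V*o*(406 + o))
(198805 + C(-695))/(E(-274, 0) + 401622) = (198805 + 93/131)/((189 + 2*(-274)*0² + 812*(-274)*0) + 401622) = 26043548/(131*((189 + 2*(-274)*0 + 0) + 401622)) = 26043548/(131*((189 + 0 + 0) + 401622)) = 26043548/(131*(189 + 401622)) = (26043548/131)/401811 = (26043548/131)*(1/401811) = 26043548/52637241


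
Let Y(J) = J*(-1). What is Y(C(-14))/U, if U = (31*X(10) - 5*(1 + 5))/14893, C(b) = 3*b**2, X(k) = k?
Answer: -312753/10 ≈ -31275.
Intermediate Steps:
U = 280/14893 (U = (31*10 - 5*(1 + 5))/14893 = (310 - 5*6)*(1/14893) = (310 - 30)*(1/14893) = 280*(1/14893) = 280/14893 ≈ 0.018801)
Y(J) = -J
Y(C(-14))/U = (-3*(-14)**2)/(280/14893) = -3*196*(14893/280) = -1*588*(14893/280) = -588*14893/280 = -312753/10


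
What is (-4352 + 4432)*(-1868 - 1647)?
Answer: -281200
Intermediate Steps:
(-4352 + 4432)*(-1868 - 1647) = 80*(-3515) = -281200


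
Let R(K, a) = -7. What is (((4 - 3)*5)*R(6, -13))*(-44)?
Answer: 1540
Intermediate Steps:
(((4 - 3)*5)*R(6, -13))*(-44) = (((4 - 3)*5)*(-7))*(-44) = ((1*5)*(-7))*(-44) = (5*(-7))*(-44) = -35*(-44) = 1540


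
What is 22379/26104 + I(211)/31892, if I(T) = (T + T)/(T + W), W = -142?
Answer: 12314269895/14360776248 ≈ 0.85749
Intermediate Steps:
I(T) = 2*T/(-142 + T) (I(T) = (T + T)/(T - 142) = (2*T)/(-142 + T) = 2*T/(-142 + T))
22379/26104 + I(211)/31892 = 22379/26104 + (2*211/(-142 + 211))/31892 = 22379*(1/26104) + (2*211/69)*(1/31892) = 22379/26104 + (2*211*(1/69))*(1/31892) = 22379/26104 + (422/69)*(1/31892) = 22379/26104 + 211/1100274 = 12314269895/14360776248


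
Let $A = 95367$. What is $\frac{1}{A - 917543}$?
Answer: $- \frac{1}{822176} \approx -1.2163 \cdot 10^{-6}$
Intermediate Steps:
$\frac{1}{A - 917543} = \frac{1}{95367 - 917543} = \frac{1}{-822176} = - \frac{1}{822176}$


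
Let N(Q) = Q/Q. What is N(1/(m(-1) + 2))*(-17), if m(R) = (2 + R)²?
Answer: -17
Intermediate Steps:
N(Q) = 1
N(1/(m(-1) + 2))*(-17) = 1*(-17) = -17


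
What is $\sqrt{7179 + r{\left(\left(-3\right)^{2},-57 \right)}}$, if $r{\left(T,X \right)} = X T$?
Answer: $\sqrt{6666} \approx 81.646$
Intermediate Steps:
$r{\left(T,X \right)} = T X$
$\sqrt{7179 + r{\left(\left(-3\right)^{2},-57 \right)}} = \sqrt{7179 + \left(-3\right)^{2} \left(-57\right)} = \sqrt{7179 + 9 \left(-57\right)} = \sqrt{7179 - 513} = \sqrt{6666}$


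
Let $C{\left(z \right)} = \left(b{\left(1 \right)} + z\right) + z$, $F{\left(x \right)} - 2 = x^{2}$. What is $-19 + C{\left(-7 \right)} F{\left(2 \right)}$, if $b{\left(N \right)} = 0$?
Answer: $-103$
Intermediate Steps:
$F{\left(x \right)} = 2 + x^{2}$
$C{\left(z \right)} = 2 z$ ($C{\left(z \right)} = \left(0 + z\right) + z = z + z = 2 z$)
$-19 + C{\left(-7 \right)} F{\left(2 \right)} = -19 + 2 \left(-7\right) \left(2 + 2^{2}\right) = -19 - 14 \left(2 + 4\right) = -19 - 84 = -103$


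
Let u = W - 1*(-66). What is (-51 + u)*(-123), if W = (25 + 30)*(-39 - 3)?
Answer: 282285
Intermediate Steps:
W = -2310 (W = 55*(-42) = -2310)
u = -2244 (u = -2310 - 1*(-66) = -2310 + 66 = -2244)
(-51 + u)*(-123) = (-51 - 2244)*(-123) = -2295*(-123) = 282285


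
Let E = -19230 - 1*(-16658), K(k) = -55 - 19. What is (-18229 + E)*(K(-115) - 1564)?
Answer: 34072038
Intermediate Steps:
K(k) = -74
E = -2572 (E = -19230 + 16658 = -2572)
(-18229 + E)*(K(-115) - 1564) = (-18229 - 2572)*(-74 - 1564) = -20801*(-1638) = 34072038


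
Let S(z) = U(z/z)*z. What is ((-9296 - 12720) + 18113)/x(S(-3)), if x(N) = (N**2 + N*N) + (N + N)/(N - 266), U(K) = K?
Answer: -349969/1616 ≈ -216.56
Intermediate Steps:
S(z) = z (S(z) = (z/z)*z = 1*z = z)
x(N) = 2*N**2 + 2*N/(-266 + N) (x(N) = (N**2 + N**2) + (2*N)/(-266 + N) = 2*N**2 + 2*N/(-266 + N))
((-9296 - 12720) + 18113)/x(S(-3)) = ((-9296 - 12720) + 18113)/((2*(-3)*(1 + (-3)**2 - 266*(-3))/(-266 - 3))) = (-22016 + 18113)/((2*(-3)*(1 + 9 + 798)/(-269))) = -3903/(2*(-3)*(-1/269)*808) = -3903/4848/269 = -3903*269/4848 = -349969/1616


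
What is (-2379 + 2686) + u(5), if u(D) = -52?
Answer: 255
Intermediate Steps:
(-2379 + 2686) + u(5) = (-2379 + 2686) - 52 = 307 - 52 = 255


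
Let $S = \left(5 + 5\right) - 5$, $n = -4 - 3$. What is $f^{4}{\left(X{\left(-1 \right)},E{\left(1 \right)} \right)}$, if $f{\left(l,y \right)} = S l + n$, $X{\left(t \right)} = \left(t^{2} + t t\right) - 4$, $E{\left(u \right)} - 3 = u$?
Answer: $83521$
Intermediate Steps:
$E{\left(u \right)} = 3 + u$
$X{\left(t \right)} = -4 + 2 t^{2}$ ($X{\left(t \right)} = \left(t^{2} + t^{2}\right) - 4 = 2 t^{2} - 4 = -4 + 2 t^{2}$)
$n = -7$
$S = 5$ ($S = 10 - 5 = 5$)
$f{\left(l,y \right)} = -7 + 5 l$ ($f{\left(l,y \right)} = 5 l - 7 = -7 + 5 l$)
$f^{4}{\left(X{\left(-1 \right)},E{\left(1 \right)} \right)} = \left(-7 + 5 \left(-4 + 2 \left(-1\right)^{2}\right)\right)^{4} = \left(-7 + 5 \left(-4 + 2 \cdot 1\right)\right)^{4} = \left(-7 + 5 \left(-4 + 2\right)\right)^{4} = \left(-7 + 5 \left(-2\right)\right)^{4} = \left(-7 - 10\right)^{4} = \left(-17\right)^{4} = 83521$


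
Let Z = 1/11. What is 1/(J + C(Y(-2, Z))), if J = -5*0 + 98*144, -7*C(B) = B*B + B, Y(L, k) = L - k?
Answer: 847/11952588 ≈ 7.0863e-5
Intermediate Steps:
Z = 1/11 ≈ 0.090909
C(B) = -B/7 - B**2/7 (C(B) = -(B*B + B)/7 = -(B**2 + B)/7 = -(B + B**2)/7 = -B/7 - B**2/7)
J = 14112 (J = 0 + 14112 = 14112)
1/(J + C(Y(-2, Z))) = 1/(14112 - (-2 - 1*1/11)*(1 + (-2 - 1*1/11))/7) = 1/(14112 - (-2 - 1/11)*(1 + (-2 - 1/11))/7) = 1/(14112 - 1/7*(-23/11)*(1 - 23/11)) = 1/(14112 - 1/7*(-23/11)*(-12/11)) = 1/(14112 - 276/847) = 1/(11952588/847) = 847/11952588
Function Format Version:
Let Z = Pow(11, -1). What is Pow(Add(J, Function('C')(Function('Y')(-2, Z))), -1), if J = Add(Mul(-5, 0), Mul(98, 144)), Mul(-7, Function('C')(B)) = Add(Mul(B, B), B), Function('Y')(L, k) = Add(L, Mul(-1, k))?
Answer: Rational(847, 11952588) ≈ 7.0863e-5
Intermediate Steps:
Z = Rational(1, 11) ≈ 0.090909
Function('C')(B) = Add(Mul(Rational(-1, 7), B), Mul(Rational(-1, 7), Pow(B, 2))) (Function('C')(B) = Mul(Rational(-1, 7), Add(Mul(B, B), B)) = Mul(Rational(-1, 7), Add(Pow(B, 2), B)) = Mul(Rational(-1, 7), Add(B, Pow(B, 2))) = Add(Mul(Rational(-1, 7), B), Mul(Rational(-1, 7), Pow(B, 2))))
J = 14112 (J = Add(0, 14112) = 14112)
Pow(Add(J, Function('C')(Function('Y')(-2, Z))), -1) = Pow(Add(14112, Mul(Rational(-1, 7), Add(-2, Mul(-1, Rational(1, 11))), Add(1, Add(-2, Mul(-1, Rational(1, 11)))))), -1) = Pow(Add(14112, Mul(Rational(-1, 7), Add(-2, Rational(-1, 11)), Add(1, Add(-2, Rational(-1, 11))))), -1) = Pow(Add(14112, Mul(Rational(-1, 7), Rational(-23, 11), Add(1, Rational(-23, 11)))), -1) = Pow(Add(14112, Mul(Rational(-1, 7), Rational(-23, 11), Rational(-12, 11))), -1) = Pow(Add(14112, Rational(-276, 847)), -1) = Pow(Rational(11952588, 847), -1) = Rational(847, 11952588)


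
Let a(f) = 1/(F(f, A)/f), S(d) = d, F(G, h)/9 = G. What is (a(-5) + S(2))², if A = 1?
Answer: 361/81 ≈ 4.4568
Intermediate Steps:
F(G, h) = 9*G
a(f) = ⅑ (a(f) = 1/((9*f)/f) = 1/9 = ⅑)
(a(-5) + S(2))² = (⅑ + 2)² = (19/9)² = 361/81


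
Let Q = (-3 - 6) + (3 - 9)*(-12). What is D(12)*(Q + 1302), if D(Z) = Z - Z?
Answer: 0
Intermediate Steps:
D(Z) = 0
Q = 63 (Q = -9 - 6*(-12) = -9 + 72 = 63)
D(12)*(Q + 1302) = 0*(63 + 1302) = 0*1365 = 0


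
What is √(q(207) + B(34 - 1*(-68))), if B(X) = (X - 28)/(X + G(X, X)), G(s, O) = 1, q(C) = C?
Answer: √2203685/103 ≈ 14.412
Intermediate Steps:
B(X) = (-28 + X)/(1 + X) (B(X) = (X - 28)/(X + 1) = (-28 + X)/(1 + X))
√(q(207) + B(34 - 1*(-68))) = √(207 + (-28 + (34 - 1*(-68)))/(1 + (34 - 1*(-68)))) = √(207 + (-28 + (34 + 68))/(1 + (34 + 68))) = √(207 + (-28 + 102)/(1 + 102)) = √(207 + 74/103) = √(21395/103) = √2203685/103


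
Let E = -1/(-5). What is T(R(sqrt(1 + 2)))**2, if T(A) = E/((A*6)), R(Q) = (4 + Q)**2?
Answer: 553/25704900 - 76*sqrt(3)/6426225 ≈ 1.0292e-6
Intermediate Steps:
E = 1/5 (E = -1*(-1/5) = 1/5 ≈ 0.20000)
T(A) = 1/(30*A) (T(A) = 1/(5*((A*6))) = 1/(5*((6*A))) = (1/(6*A))/5 = 1/(30*A))
T(R(sqrt(1 + 2)))**2 = (1/(30*((4 + sqrt(1 + 2))**2)))**2 = (1/(30*((4 + sqrt(3))**2)))**2 = (1/(30*(4 + sqrt(3))**2))**2 = 1/(900*(4 + sqrt(3))**4)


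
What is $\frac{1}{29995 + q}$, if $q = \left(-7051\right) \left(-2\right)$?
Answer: $\frac{1}{44097} \approx 2.2677 \cdot 10^{-5}$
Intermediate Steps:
$q = 14102$
$\frac{1}{29995 + q} = \frac{1}{29995 + 14102} = \frac{1}{44097}$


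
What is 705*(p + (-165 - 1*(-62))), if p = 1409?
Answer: 920730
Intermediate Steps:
705*(p + (-165 - 1*(-62))) = 705*(1409 + (-165 - 1*(-62))) = 705*(1409 + (-165 + 62)) = 705*(1409 - 103) = 705*1306 = 920730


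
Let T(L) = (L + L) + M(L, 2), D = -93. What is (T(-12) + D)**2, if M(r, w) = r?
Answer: 16641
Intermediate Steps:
T(L) = 3*L (T(L) = (L + L) + L = 2*L + L = 3*L)
(T(-12) + D)**2 = (3*(-12) - 93)**2 = (-36 - 93)**2 = (-129)**2 = 16641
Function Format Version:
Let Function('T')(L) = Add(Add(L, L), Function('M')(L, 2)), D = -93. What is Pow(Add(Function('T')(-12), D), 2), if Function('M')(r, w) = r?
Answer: 16641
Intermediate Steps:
Function('T')(L) = Mul(3, L) (Function('T')(L) = Add(Add(L, L), L) = Add(Mul(2, L), L) = Mul(3, L))
Pow(Add(Function('T')(-12), D), 2) = Pow(Add(Mul(3, -12), -93), 2) = Pow(Add(-36, -93), 2) = Pow(-129, 2) = 16641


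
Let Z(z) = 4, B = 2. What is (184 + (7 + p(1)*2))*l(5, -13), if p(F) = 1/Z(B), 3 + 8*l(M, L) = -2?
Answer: -1915/16 ≈ -119.69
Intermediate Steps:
l(M, L) = -5/8 (l(M, L) = -3/8 + (⅛)*(-2) = -3/8 - ¼ = -5/8)
p(F) = ¼ (p(F) = 1/4 = ¼)
(184 + (7 + p(1)*2))*l(5, -13) = (184 + (7 + (¼)*2))*(-5/8) = (184 + (7 + ½))*(-5/8) = (184 + 15/2)*(-5/8) = (383/2)*(-5/8) = -1915/16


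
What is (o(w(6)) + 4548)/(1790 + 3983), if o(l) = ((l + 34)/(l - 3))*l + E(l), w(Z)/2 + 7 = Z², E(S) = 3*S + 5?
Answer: 265321/317515 ≈ 0.83562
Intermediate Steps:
E(S) = 5 + 3*S
w(Z) = -14 + 2*Z²
o(l) = 5 + 3*l + l*(34 + l)/(-3 + l) (o(l) = ((l + 34)/(l - 3))*l + (5 + 3*l) = ((34 + l)/(-3 + l))*l + (5 + 3*l) = l*(34 + l)/(-3 + l) + (5 + 3*l) = 5 + 3*l + l*(34 + l)/(-3 + l))
(o(w(6)) + 4548)/(1790 + 3983) = ((-15 + 4*(-14 + 2*6²)² + 30*(-14 + 2*6²))/(-3 + (-14 + 2*6²)) + 4548)/(1790 + 3983) = ((-15 + 4*(-14 + 2*36)² + 30*(-14 + 2*36))/(-3 + (-14 + 2*36)) + 4548)/5773 = ((-15 + 4*(-14 + 72)² + 30*(-14 + 72))/(-3 + (-14 + 72)) + 4548)*(1/5773) = ((-15 + 4*58² + 30*58)/(-3 + 58) + 4548)*(1/5773) = ((-15 + 4*3364 + 1740)/55 + 4548)*(1/5773) = ((-15 + 13456 + 1740)/55 + 4548)*(1/5773) = ((1/55)*15181 + 4548)*(1/5773) = (15181/55 + 4548)*(1/5773) = (265321/55)*(1/5773) = 265321/317515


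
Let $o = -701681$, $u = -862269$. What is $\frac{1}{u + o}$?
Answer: $- \frac{1}{1563950} \approx -6.3941 \cdot 10^{-7}$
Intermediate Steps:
$\frac{1}{u + o} = \frac{1}{-862269 - 701681} = \frac{1}{-1563950} = - \frac{1}{1563950}$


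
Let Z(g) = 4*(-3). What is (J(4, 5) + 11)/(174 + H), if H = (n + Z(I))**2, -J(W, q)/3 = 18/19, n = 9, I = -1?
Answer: 155/3477 ≈ 0.044579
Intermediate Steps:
Z(g) = -12
J(W, q) = -54/19
H = 9 (H = (9 - 12)**2 = (-3)**2 = 9)
(J(4, 5) + 11)/(174 + H) = (-54/19 + 11)/(174 + 9) = (155/19)/183 = (155/19)*(1/183) = 155/3477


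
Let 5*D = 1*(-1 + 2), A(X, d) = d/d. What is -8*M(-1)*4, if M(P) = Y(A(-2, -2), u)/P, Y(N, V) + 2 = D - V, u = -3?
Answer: 192/5 ≈ 38.400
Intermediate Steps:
A(X, d) = 1
D = 1/5 (D = (1*(-1 + 2))/5 = (1*1)/5 = (1/5)*1 = 1/5 ≈ 0.20000)
Y(N, V) = -9/5 - V (Y(N, V) = -2 + (1/5 - V) = -9/5 - V)
M(P) = 6/(5*P) (M(P) = (-9/5 - 1*(-3))/P = (-9/5 + 3)/P = 6/(5*P))
-8*M(-1)*4 = -48/(5*(-1))*4 = -48*(-1)/5*4 = -8*(-6/5)*4 = (48/5)*4 = 192/5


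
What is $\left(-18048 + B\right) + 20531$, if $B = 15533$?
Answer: $18016$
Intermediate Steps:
$\left(-18048 + B\right) + 20531 = \left(-18048 + 15533\right) + 20531 = -2515 + 20531 = 18016$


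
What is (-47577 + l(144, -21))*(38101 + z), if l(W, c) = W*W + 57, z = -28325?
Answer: -261840384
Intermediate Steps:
l(W, c) = 57 + W² (l(W, c) = W² + 57 = 57 + W²)
(-47577 + l(144, -21))*(38101 + z) = (-47577 + (57 + 144²))*(38101 - 28325) = (-47577 + (57 + 20736))*9776 = (-47577 + 20793)*9776 = -26784*9776 = -261840384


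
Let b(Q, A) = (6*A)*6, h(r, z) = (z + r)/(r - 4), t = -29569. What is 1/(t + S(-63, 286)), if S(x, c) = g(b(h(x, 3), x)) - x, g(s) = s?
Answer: -1/31774 ≈ -3.1472e-5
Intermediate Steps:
h(r, z) = (r + z)/(-4 + r)
b(Q, A) = 36*A
S(x, c) = 35*x (S(x, c) = 36*x - x = 35*x)
1/(t + S(-63, 286)) = 1/(-29569 + 35*(-63)) = 1/(-29569 - 2205) = 1/(-31774) = -1/31774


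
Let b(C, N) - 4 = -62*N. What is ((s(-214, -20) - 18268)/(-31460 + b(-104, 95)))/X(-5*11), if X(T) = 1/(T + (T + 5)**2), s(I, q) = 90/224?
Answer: 5002399095/4182752 ≈ 1196.0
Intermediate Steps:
s(I, q) = 45/112 (s(I, q) = 90*(1/224) = 45/112)
b(C, N) = 4 - 62*N
X(T) = 1/(T + (5 + T)**2)
((s(-214, -20) - 18268)/(-31460 + b(-104, 95)))/X(-5*11) = ((45/112 - 18268)/(-31460 + (4 - 62*95)))/(1/(-5*11 + (5 - 5*11)**2)) = (-2045971/(112*(-31460 + (4 - 5890))))/(1/(-55 + (5 - 55)**2)) = (-2045971/(112*(-31460 - 5886)))/(1/(-55 + (-50)**2)) = (-2045971/112/(-37346))/(1/(-55 + 2500)) = (-2045971/112*(-1/37346))/(1/2445) = 2045971/(4182752*(1/2445)) = (2045971/4182752)*2445 = 5002399095/4182752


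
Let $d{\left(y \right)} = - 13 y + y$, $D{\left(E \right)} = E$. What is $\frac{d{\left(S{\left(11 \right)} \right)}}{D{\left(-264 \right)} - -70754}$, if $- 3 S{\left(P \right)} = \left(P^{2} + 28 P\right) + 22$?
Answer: $\frac{902}{35245} \approx 0.025592$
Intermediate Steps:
$S{\left(P \right)} = - \frac{22}{3} - \frac{28 P}{3} - \frac{P^{2}}{3}$ ($S{\left(P \right)} = - \frac{\left(P^{2} + 28 P\right) + 22}{3} = - \frac{22 + P^{2} + 28 P}{3} = - \frac{22}{3} - \frac{28 P}{3} - \frac{P^{2}}{3}$)
$d{\left(y \right)} = - 12 y$
$\frac{d{\left(S{\left(11 \right)} \right)}}{D{\left(-264 \right)} - -70754} = \frac{\left(-12\right) \left(- \frac{22}{3} - \frac{308}{3} - \frac{11^{2}}{3}\right)}{-264 - -70754} = \frac{\left(-12\right) \left(- \frac{22}{3} - \frac{308}{3} - \frac{121}{3}\right)}{-264 + 70754} = \frac{\left(-12\right) \left(- \frac{22}{3} - \frac{308}{3} - \frac{121}{3}\right)}{70490} = \left(-12\right) \left(- \frac{451}{3}\right) \frac{1}{70490} = 1804 \cdot \frac{1}{70490} = \frac{902}{35245}$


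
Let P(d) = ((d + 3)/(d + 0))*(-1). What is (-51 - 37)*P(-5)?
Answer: 176/5 ≈ 35.200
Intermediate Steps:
P(d) = -(3 + d)/d (P(d) = ((3 + d)/d)*(-1) = -(3 + d)/d)
(-51 - 37)*P(-5) = (-51 - 37)*((-3 - 1*(-5))/(-5)) = -(-88)*(-3 + 5)/5 = -(-88)*2/5 = -88*(-⅖) = 176/5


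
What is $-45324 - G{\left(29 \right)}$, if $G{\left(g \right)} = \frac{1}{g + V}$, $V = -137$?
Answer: $- \frac{4894991}{108} \approx -45324.0$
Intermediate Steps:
$G{\left(g \right)} = \frac{1}{-137 + g}$ ($G{\left(g \right)} = \frac{1}{g - 137} = \frac{1}{-137 + g}$)
$-45324 - G{\left(29 \right)} = -45324 - \frac{1}{-137 + 29} = -45324 - \frac{1}{-108} = -45324 - - \frac{1}{108} = -45324 + \frac{1}{108} = - \frac{4894991}{108}$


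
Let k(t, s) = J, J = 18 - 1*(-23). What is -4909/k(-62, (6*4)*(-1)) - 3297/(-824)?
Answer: -3909839/33784 ≈ -115.73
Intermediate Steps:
J = 41 (J = 18 + 23 = 41)
k(t, s) = 41
-4909/k(-62, (6*4)*(-1)) - 3297/(-824) = -4909/41 - 3297/(-824) = -4909*1/41 - 3297*(-1/824) = -4909/41 + 3297/824 = -3909839/33784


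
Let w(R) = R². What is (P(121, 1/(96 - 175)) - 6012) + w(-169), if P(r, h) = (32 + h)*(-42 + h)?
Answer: 132341196/6241 ≈ 21205.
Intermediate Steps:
P(r, h) = (-42 + h)*(32 + h)
(P(121, 1/(96 - 175)) - 6012) + w(-169) = ((-1344 + (1/(96 - 175))² - 10/(96 - 175)) - 6012) + (-169)² = ((-1344 + (1/(-79))² - 10/(-79)) - 6012) + 28561 = ((-1344 + (-1/79)² - 10*(-1/79)) - 6012) + 28561 = ((-1344 + 1/6241 + 10/79) - 6012) + 28561 = (-8387113/6241 - 6012) + 28561 = -45908005/6241 + 28561 = 132341196/6241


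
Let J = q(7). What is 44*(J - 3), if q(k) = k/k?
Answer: -88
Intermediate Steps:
q(k) = 1
J = 1
44*(J - 3) = 44*(1 - 3) = 44*(-2) = -88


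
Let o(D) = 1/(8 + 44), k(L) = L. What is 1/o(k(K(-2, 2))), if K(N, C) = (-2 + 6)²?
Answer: 52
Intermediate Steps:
K(N, C) = 16 (K(N, C) = 4² = 16)
o(D) = 1/52
1/o(k(K(-2, 2))) = 1/(1/52) = 52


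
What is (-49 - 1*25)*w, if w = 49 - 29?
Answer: -1480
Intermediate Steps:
w = 20
(-49 - 1*25)*w = (-49 - 1*25)*20 = (-49 - 25)*20 = -74*20 = -1480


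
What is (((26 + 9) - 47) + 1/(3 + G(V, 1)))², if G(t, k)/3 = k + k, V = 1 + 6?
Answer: 11449/81 ≈ 141.35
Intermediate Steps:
V = 7
G(t, k) = 6*k (G(t, k) = 3*(k + k) = 3*(2*k) = 6*k)
(((26 + 9) - 47) + 1/(3 + G(V, 1)))² = (((26 + 9) - 47) + 1/(3 + 6*1))² = ((35 - 47) + 1/(3 + 6))² = (-12 + 1/9)² = (-12 + ⅑)² = (-107/9)² = 11449/81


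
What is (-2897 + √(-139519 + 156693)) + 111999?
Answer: 109102 + √17174 ≈ 1.0923e+5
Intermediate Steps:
(-2897 + √(-139519 + 156693)) + 111999 = (-2897 + √17174) + 111999 = 109102 + √17174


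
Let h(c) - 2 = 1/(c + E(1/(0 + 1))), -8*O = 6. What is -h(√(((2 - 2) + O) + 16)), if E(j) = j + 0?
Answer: -110/57 - 2*√61/57 ≈ -2.2039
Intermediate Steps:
O = -¾ (O = -⅛*6 = -¾ ≈ -0.75000)
E(j) = j
h(c) = 2 + 1/(1 + c) (h(c) = 2 + 1/(c + 1/(0 + 1)) = 2 + 1/(c + 1/1) = 2 + 1/(c + 1) = 2 + 1/(1 + c))
-h(√(((2 - 2) + O) + 16)) = -(3 + 2*√(((2 - 2) - ¾) + 16))/(1 + √(((2 - 2) - ¾) + 16)) = -(3 + 2*√((0 - ¾) + 16))/(1 + √((0 - ¾) + 16)) = -(3 + 2*√(-¾ + 16))/(1 + √(-¾ + 16)) = -(3 + 2*√(61/4))/(1 + √(61/4)) = -(3 + 2*(√61/2))/(1 + √61/2) = -(3 + √61)/(1 + √61/2)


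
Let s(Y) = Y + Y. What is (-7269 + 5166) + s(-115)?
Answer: -2333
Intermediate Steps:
s(Y) = 2*Y
(-7269 + 5166) + s(-115) = (-7269 + 5166) + 2*(-115) = -2103 - 230 = -2333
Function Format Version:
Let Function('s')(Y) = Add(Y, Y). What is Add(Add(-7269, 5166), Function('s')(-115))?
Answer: -2333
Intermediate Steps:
Function('s')(Y) = Mul(2, Y)
Add(Add(-7269, 5166), Function('s')(-115)) = Add(Add(-7269, 5166), Mul(2, -115)) = Add(-2103, -230) = -2333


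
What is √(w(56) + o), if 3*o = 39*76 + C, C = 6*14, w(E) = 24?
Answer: 4*√65 ≈ 32.249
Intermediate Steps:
C = 84
o = 1016 (o = (39*76 + 84)/3 = (2964 + 84)/3 = (⅓)*3048 = 1016)
√(w(56) + o) = √(24 + 1016) = √1040 = 4*√65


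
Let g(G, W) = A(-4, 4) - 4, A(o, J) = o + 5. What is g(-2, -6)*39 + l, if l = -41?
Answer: -158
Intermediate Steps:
A(o, J) = 5 + o
g(G, W) = -3 (g(G, W) = (5 - 4) - 4 = 1 - 4 = -3)
g(-2, -6)*39 + l = -3*39 - 41 = -117 - 41 = -158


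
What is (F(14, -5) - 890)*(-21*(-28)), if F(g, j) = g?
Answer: -515088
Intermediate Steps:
(F(14, -5) - 890)*(-21*(-28)) = (14 - 890)*(-21*(-28)) = -876*588 = -515088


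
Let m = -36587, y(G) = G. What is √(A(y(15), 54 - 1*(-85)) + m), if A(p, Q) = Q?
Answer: 4*I*√2278 ≈ 190.91*I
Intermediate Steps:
√(A(y(15), 54 - 1*(-85)) + m) = √((54 - 1*(-85)) - 36587) = √((54 + 85) - 36587) = √(139 - 36587) = √(-36448) = 4*I*√2278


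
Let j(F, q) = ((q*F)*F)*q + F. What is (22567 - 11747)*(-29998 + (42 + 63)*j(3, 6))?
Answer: 46926340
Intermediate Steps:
j(F, q) = F + F**2*q**2 (j(F, q) = ((F*q)*F)*q + F = (q*F**2)*q + F = F**2*q**2 + F = F + F**2*q**2)
(22567 - 11747)*(-29998 + (42 + 63)*j(3, 6)) = (22567 - 11747)*(-29998 + (42 + 63)*(3*(1 + 3*6**2))) = 10820*(-29998 + 105*(3*(1 + 3*36))) = 10820*(-29998 + 105*(3*(1 + 108))) = 10820*(-29998 + 105*(3*109)) = 10820*(-29998 + 105*327) = 10820*(-29998 + 34335) = 10820*4337 = 46926340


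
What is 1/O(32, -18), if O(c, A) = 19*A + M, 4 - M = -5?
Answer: -1/333 ≈ -0.0030030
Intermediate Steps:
M = 9 (M = 4 - 1*(-5) = 4 + 5 = 9)
O(c, A) = 9 + 19*A (O(c, A) = 19*A + 9 = 9 + 19*A)
1/O(32, -18) = 1/(9 + 19*(-18)) = 1/(9 - 342) = 1/(-333) = -1/333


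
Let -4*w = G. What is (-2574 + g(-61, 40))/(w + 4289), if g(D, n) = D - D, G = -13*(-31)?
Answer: -936/1523 ≈ -0.61458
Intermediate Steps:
G = 403
g(D, n) = 0
w = -403/4 (w = -¼*403 = -403/4 ≈ -100.75)
(-2574 + g(-61, 40))/(w + 4289) = (-2574 + 0)/(-403/4 + 4289) = -2574/16753/4 = -2574*4/16753 = -936/1523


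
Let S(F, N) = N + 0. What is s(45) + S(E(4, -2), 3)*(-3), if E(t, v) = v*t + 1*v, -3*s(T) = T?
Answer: -24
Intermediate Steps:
s(T) = -T/3
E(t, v) = v + t*v (E(t, v) = t*v + v = v + t*v)
S(F, N) = N
s(45) + S(E(4, -2), 3)*(-3) = -⅓*45 + 3*(-3) = -15 - 9 = -24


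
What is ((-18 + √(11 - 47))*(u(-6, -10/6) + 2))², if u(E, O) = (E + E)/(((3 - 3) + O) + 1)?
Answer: 115200 - 86400*I ≈ 1.152e+5 - 86400.0*I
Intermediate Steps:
u(E, O) = 2*E/(1 + O) (u(E, O) = (2*E)/((0 + O) + 1) = (2*E)/(O + 1) = (2*E)/(1 + O) = 2*E/(1 + O))
((-18 + √(11 - 47))*(u(-6, -10/6) + 2))² = ((-18 + √(11 - 47))*(2*(-6)/(1 - 10/6) + 2))² = ((-18 + √(-36))*(2*(-6)/(1 - 10*⅙) + 2))² = ((-18 + 6*I)*(2*(-6)/(1 - 5/3) + 2))² = ((-18 + 6*I)*(2*(-6)/(-⅔) + 2))² = ((-18 + 6*I)*(2*(-6)*(-3/2) + 2))² = ((-18 + 6*I)*(18 + 2))² = ((-18 + 6*I)*20)² = (-360 + 120*I)²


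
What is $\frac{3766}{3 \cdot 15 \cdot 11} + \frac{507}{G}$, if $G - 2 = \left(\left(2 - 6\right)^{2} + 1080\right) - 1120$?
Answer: $- \frac{15283}{990} \approx -15.437$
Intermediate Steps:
$G = -22$ ($G = 2 - \left(40 - \left(2 - 6\right)^{2}\right) = 2 - \left(40 - 16\right) = 2 + \left(\left(16 + 1080\right) - 1120\right) = 2 + \left(1096 - 1120\right) = 2 - 24 = -22$)
$\frac{3766}{3 \cdot 15 \cdot 11} + \frac{507}{G} = \frac{3766}{3 \cdot 15 \cdot 11} + \frac{507}{-22} = \frac{3766}{45 \cdot 11} + 507 \left(- \frac{1}{22}\right) = \frac{3766}{495} - \frac{507}{22} = - \frac{15283}{990}$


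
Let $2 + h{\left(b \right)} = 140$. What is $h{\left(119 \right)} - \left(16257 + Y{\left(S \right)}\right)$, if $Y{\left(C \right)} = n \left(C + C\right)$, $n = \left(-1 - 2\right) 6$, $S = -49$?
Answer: $-17883$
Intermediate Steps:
$n = -18$ ($n = \left(-3\right) 6 = -18$)
$h{\left(b \right)} = 138$ ($h{\left(b \right)} = -2 + 140 = 138$)
$Y{\left(C \right)} = - 36 C$ ($Y{\left(C \right)} = - 18 \left(C + C\right) = - 18 \cdot 2 C = - 36 C$)
$h{\left(119 \right)} - \left(16257 + Y{\left(S \right)}\right) = 138 - \left(16257 - -1764\right) = 138 - \left(16257 + 1764\right) = 138 - 18021 = -17883$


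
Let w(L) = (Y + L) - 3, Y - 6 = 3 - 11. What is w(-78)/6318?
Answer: -83/6318 ≈ -0.013137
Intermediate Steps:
Y = -2 (Y = 6 + (3 - 11) = 6 - 8 = -2)
w(L) = -5 + L (w(L) = (-2 + L) - 3 = -5 + L)
w(-78)/6318 = (-5 - 78)/6318 = -83*1/6318 = -83/6318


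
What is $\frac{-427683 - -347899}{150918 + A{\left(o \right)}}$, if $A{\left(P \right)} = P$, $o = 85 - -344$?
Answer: $- \frac{79784}{151347} \approx -0.52716$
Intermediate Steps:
$o = 429$ ($o = 85 + 344 = 429$)
$\frac{-427683 - -347899}{150918 + A{\left(o \right)}} = \frac{-427683 - -347899}{150918 + 429} = \frac{-427683 + 347899}{151347} = \left(-79784\right) \frac{1}{151347} = - \frac{79784}{151347}$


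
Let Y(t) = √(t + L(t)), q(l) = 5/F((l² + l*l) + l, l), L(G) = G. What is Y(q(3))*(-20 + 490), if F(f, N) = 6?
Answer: 470*√15/3 ≈ 606.77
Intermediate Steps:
q(l) = ⅚ (q(l) = 5/6 = 5*(⅙) = ⅚)
Y(t) = √2*√t (Y(t) = √(t + t) = √(2*t) = √2*√t)
Y(q(3))*(-20 + 490) = (√2*√(⅚))*(-20 + 490) = (√2*(√30/6))*470 = (√15/3)*470 = 470*√15/3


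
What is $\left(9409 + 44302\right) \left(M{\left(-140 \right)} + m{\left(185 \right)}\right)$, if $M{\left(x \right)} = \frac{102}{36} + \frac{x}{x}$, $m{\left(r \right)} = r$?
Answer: $\frac{60854563}{6} \approx 1.0142 \cdot 10^{7}$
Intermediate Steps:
$M{\left(x \right)} = \frac{23}{6}$ ($M{\left(x \right)} = 102 \cdot \frac{1}{36} + 1 = \frac{17}{6} + 1 = \frac{23}{6}$)
$\left(9409 + 44302\right) \left(M{\left(-140 \right)} + m{\left(185 \right)}\right) = \left(9409 + 44302\right) \left(\frac{23}{6} + 185\right) = 53711 \cdot \frac{1133}{6} = \frac{60854563}{6}$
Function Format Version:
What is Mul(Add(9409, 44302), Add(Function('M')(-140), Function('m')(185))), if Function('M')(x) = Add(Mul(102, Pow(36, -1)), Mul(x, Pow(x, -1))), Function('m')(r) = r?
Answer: Rational(60854563, 6) ≈ 1.0142e+7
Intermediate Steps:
Function('M')(x) = Rational(23, 6) (Function('M')(x) = Add(Mul(102, Rational(1, 36)), 1) = Add(Rational(17, 6), 1) = Rational(23, 6))
Mul(Add(9409, 44302), Add(Function('M')(-140), Function('m')(185))) = Mul(Add(9409, 44302), Add(Rational(23, 6), 185)) = Mul(53711, Rational(1133, 6)) = Rational(60854563, 6)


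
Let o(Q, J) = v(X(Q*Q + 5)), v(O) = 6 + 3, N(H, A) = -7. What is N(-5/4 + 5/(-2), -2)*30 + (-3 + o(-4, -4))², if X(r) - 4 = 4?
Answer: -174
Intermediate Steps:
X(r) = 8 (X(r) = 4 + 4 = 8)
v(O) = 9
o(Q, J) = 9
N(-5/4 + 5/(-2), -2)*30 + (-3 + o(-4, -4))² = -7*30 + (-3 + 9)² = -210 + 6² = -210 + 36 = -174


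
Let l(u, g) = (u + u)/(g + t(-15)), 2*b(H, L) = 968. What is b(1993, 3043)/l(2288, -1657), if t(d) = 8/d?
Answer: -273493/1560 ≈ -175.32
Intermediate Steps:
b(H, L) = 484 (b(H, L) = (½)*968 = 484)
l(u, g) = 2*u/(-8/15 + g) (l(u, g) = (u + u)/(g + 8/(-15)) = (2*u)/(g + 8*(-1/15)) = (2*u)/(g - 8/15) = (2*u)/(-8/15 + g) = 2*u/(-8/15 + g))
b(1993, 3043)/l(2288, -1657) = 484/((30*2288/(-8 + 15*(-1657)))) = 484/((30*2288/(-8 - 24855))) = 484/((30*2288/(-24863))) = 484/((30*2288*(-1/24863))) = 484/(-68640/24863) = 484*(-24863/68640) = -273493/1560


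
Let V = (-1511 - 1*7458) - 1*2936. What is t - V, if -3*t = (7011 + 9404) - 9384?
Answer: 28684/3 ≈ 9561.3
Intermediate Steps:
V = -11905 (V = (-1511 - 7458) - 2936 = -8969 - 2936 = -11905)
t = -7031/3 (t = -((7011 + 9404) - 9384)/3 = -(16415 - 9384)/3 = -⅓*7031 = -7031/3 ≈ -2343.7)
t - V = -7031/3 - 1*(-11905) = -7031/3 + 11905 = 28684/3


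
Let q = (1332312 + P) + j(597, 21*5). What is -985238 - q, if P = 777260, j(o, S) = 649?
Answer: -3095459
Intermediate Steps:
q = 2110221 (q = (1332312 + 777260) + 649 = 2109572 + 649 = 2110221)
-985238 - q = -985238 - 1*2110221 = -985238 - 2110221 = -3095459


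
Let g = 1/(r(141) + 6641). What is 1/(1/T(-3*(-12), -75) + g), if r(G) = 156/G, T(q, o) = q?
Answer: 11238444/313871 ≈ 35.806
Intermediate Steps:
g = 47/312179 (g = 1/(156/141 + 6641) = 1/(156*(1/141) + 6641) = 1/(52/47 + 6641) = 1/(312179/47) = 47/312179 ≈ 0.00015055)
1/(1/T(-3*(-12), -75) + g) = 1/(1/(-3*(-12)) + 47/312179) = 1/(1/36 + 47/312179) = 1/(313871/11238444) = 11238444/313871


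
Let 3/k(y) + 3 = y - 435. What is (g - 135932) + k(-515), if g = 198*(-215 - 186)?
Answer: -205209493/953 ≈ -2.1533e+5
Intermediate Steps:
g = -79398 (g = 198*(-401) = -79398)
k(y) = 3/(-438 + y) (k(y) = 3/(-3 + (y - 435)) = 3/(-3 + (-435 + y)) = 3/(-438 + y))
(g - 135932) + k(-515) = (-79398 - 135932) + 3/(-438 - 515) = -215330 + 3/(-953) = -215330 + 3*(-1/953) = -215330 - 3/953 = -205209493/953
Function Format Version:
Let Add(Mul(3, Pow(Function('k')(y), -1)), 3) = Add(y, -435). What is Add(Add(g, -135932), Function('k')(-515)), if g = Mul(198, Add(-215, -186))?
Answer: Rational(-205209493, 953) ≈ -2.1533e+5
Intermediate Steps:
g = -79398 (g = Mul(198, -401) = -79398)
Function('k')(y) = Mul(3, Pow(Add(-438, y), -1)) (Function('k')(y) = Mul(3, Pow(Add(-3, Add(y, -435)), -1)) = Mul(3, Pow(Add(-3, Add(-435, y)), -1)) = Mul(3, Pow(Add(-438, y), -1)))
Add(Add(g, -135932), Function('k')(-515)) = Add(Add(-79398, -135932), Mul(3, Pow(Add(-438, -515), -1))) = Add(-215330, Mul(3, Pow(-953, -1))) = Add(-215330, Mul(3, Rational(-1, 953))) = Add(-215330, Rational(-3, 953)) = Rational(-205209493, 953)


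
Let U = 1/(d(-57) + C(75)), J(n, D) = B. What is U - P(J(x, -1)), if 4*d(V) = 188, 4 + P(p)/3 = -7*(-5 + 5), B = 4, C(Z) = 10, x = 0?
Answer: 685/57 ≈ 12.018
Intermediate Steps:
J(n, D) = 4
P(p) = -12 (P(p) = -12 + 3*(-7*(-5 + 5)) = -12 + 3*(-7*0) = -12 + 3*0 = -12 + 0 = -12)
d(V) = 47 (d(V) = (¼)*188 = 47)
U = 1/57 (U = 1/(47 + 10) = 1/57 ≈ 0.017544)
U - P(J(x, -1)) = 1/57 - 1*(-12) = 1/57 + 12 = 685/57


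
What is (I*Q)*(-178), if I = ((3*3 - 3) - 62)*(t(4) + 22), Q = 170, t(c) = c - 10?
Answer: 27112960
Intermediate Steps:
t(c) = -10 + c
I = -896 (I = ((3*3 - 3) - 62)*((-10 + 4) + 22) = ((9 - 3) - 62)*(-6 + 22) = (6 - 62)*16 = -56*16 = -896)
(I*Q)*(-178) = -896*170*(-178) = -152320*(-178) = 27112960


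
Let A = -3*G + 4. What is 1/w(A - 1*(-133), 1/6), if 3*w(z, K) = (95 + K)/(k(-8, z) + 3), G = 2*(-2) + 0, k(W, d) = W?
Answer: -90/571 ≈ -0.15762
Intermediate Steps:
G = -4 (G = -4 + 0 = -4)
A = 16 (A = -3*(-4) + 4 = 12 + 4 = 16)
w(z, K) = -19/3 - K/15 (w(z, K) = ((95 + K)/(-8 + 3))/3 = ((95 + K)/(-5))/3 = ((95 + K)*(-⅕))/3 = (-19 - K/5)/3 = -19/3 - K/15)
1/w(A - 1*(-133), 1/6) = 1/(-19/3 - 1/15/6) = 1/(-19/3 - 1/15*⅙) = 1/(-19/3 - 1/90) = 1/(-571/90) = -90/571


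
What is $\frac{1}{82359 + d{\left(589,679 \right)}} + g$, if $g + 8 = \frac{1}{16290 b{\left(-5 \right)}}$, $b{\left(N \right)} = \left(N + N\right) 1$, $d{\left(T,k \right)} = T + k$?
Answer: $- \frac{108982627127}{13622838300} \approx -8.0$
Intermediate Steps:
$b{\left(N \right)} = 2 N$ ($b{\left(N \right)} = 2 N 1 = 2 N$)
$g = - \frac{1303201}{162900}$ ($g = -8 + \frac{1}{16290 \cdot 2 \left(-5\right)} = -8 + \frac{1}{16290 \left(-10\right)} = -8 + \frac{1}{-162900} = -8 - \frac{1}{162900} = - \frac{1303201}{162900} \approx -8.0$)
$\frac{1}{82359 + d{\left(589,679 \right)}} + g = \frac{1}{82359 + \left(589 + 679\right)} - \frac{1303201}{162900} = \frac{1}{82359 + 1268} - \frac{1303201}{162900} = \frac{1}{83627} - \frac{1303201}{162900} = - \frac{108982627127}{13622838300}$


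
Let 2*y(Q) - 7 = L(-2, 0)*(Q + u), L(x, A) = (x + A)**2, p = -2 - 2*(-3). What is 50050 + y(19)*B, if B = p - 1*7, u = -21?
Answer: 100103/2 ≈ 50052.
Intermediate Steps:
p = 4 (p = -2 + 6 = 4)
L(x, A) = (A + x)**2
B = -3 (B = 4 - 1*7 = 4 - 7 = -3)
y(Q) = -77/2 + 2*Q (y(Q) = 7/2 + ((0 - 2)**2*(Q - 21))/2 = 7/2 + ((-2)**2*(-21 + Q))/2 = 7/2 + (4*(-21 + Q))/2 = 7/2 + (-84 + 4*Q)/2 = 7/2 + (-42 + 2*Q) = -77/2 + 2*Q)
50050 + y(19)*B = 50050 + (-77/2 + 2*19)*(-3) = 50050 + (-77/2 + 38)*(-3) = 50050 - 1/2*(-3) = 50050 + 3/2 = 100103/2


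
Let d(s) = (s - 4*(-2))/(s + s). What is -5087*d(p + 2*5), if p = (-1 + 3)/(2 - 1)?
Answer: -25435/6 ≈ -4239.2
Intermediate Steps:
p = 2 (p = 2/1 = 2*1 = 2)
d(s) = (8 + s)/(2*s) (d(s) = (s + 8)/((2*s)) = (8 + s)*(1/(2*s)) = (8 + s)/(2*s))
-5087*d(p + 2*5) = -5087*(8 + (2 + 2*5))/(2*(2 + 2*5)) = -5087*(8 + (2 + 10))/(2*(2 + 10)) = -5087*(8 + 12)/(2*12) = -5087*20/(2*12) = -5087*⅚ = -25435/6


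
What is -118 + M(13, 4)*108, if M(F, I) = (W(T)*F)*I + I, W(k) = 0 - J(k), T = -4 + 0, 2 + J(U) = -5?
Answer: 39626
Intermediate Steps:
J(U) = -7 (J(U) = -2 - 5 = -7)
T = -4
W(k) = 7 (W(k) = 0 - 1*(-7) = 0 + 7 = 7)
M(F, I) = I + 7*F*I (M(F, I) = (7*F)*I + I = 7*F*I + I = I + 7*F*I)
-118 + M(13, 4)*108 = -118 + (4*(1 + 7*13))*108 = -118 + (4*(1 + 91))*108 = -118 + (4*92)*108 = -118 + 368*108 = -118 + 39744 = 39626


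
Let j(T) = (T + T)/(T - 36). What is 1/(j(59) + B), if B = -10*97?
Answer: -23/22192 ≈ -0.0010364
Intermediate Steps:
j(T) = 2*T/(-36 + T) (j(T) = (2*T)/(-36 + T) = 2*T/(-36 + T))
B = -970
1/(j(59) + B) = 1/(2*59/(-36 + 59) - 970) = 1/(2*59/23 - 970) = 1/(2*59*(1/23) - 970) = 1/(118/23 - 970) = 1/(-22192/23) = -23/22192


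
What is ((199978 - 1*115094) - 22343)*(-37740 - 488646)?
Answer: -32920706826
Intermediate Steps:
((199978 - 1*115094) - 22343)*(-37740 - 488646) = ((199978 - 115094) - 22343)*(-526386) = (84884 - 22343)*(-526386) = 62541*(-526386) = -32920706826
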